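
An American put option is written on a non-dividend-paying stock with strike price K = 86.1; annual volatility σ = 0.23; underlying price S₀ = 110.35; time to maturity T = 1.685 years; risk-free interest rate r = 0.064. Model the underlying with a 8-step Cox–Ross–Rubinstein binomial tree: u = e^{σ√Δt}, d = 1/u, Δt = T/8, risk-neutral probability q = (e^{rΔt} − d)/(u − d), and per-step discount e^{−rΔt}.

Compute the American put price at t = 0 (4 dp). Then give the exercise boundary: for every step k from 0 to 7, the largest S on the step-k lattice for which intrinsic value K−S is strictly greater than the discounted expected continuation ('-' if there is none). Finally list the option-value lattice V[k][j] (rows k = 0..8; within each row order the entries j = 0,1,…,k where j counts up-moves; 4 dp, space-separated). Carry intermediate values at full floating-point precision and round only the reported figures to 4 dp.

price = 1.6580
boundary = - - - - 72.3441 65.0969 72.3441 65.0969
tree:
1.6580
2.9385 0.5994
5.0821 1.1705 0.1237
8.5251 2.2513 0.2712 0.0000
13.7559 4.2447 0.5948 0.0000 0.0000
21.0031 7.7906 1.3044 0.0000 0.0000 0.0000
27.5242 13.7559 2.8605 0.0000 0.0000 0.0000 0.0000
33.3921 21.0031 6.2729 0.0000 0.0000 0.0000 0.0000 0.0000
38.6722 27.5242 13.7559 0.0000 0.0000 0.0000 0.0000 0.0000 0.0000

params: Δt=0.21063 u=1.11133 d=0.89982 q=0.53780 e^(-rΔt)=0.98661
t_8 payoffs: 38.6722 27.5242 13.7559 0.0000 0.0000 0.0000 0.0000 0.0000 0.0000
t_7: node(7,0) S=52.7079 payoff=33.3921 vs cont=32.2393 → 33.3921 [stop]  node(7,1) S=65.0969 payoff=21.0031 vs cont=19.8502 → 21.0031 [stop]  node(7,2) S=80.3980 payoff=5.7020 vs cont=6.2729 → 6.2729 [wait]  node(7,3) S=99.2956 payoff=0.0000 vs cont=0.0000 → 0.0000 [wait]  node(7,4) S=122.6351 payoff=0.0000 vs cont=0.0000 → 0.0000 [wait]  node(7,5) S=151.4605 payoff=0.0000 vs cont=0.0000 → 0.0000 [wait]  node(7,6) S=187.0614 payoff=0.0000 vs cont=0.0000 → 0.0000 [wait]  node(7,7) S=231.0303 payoff=0.0000 vs cont=0.0000 → 0.0000 [wait]  ⇒ S*(7)=65.0969
t_6: node(6,0) S=58.5758 payoff=27.5242 vs cont=26.3714 → 27.5242 [stop]  node(6,1) S=72.3441 payoff=13.7559 vs cont=12.9060 → 13.7559 [stop]  node(6,2) S=89.3486 payoff=0.0000 vs cont=2.8605 → 2.8605 [wait]  node(6,3) S=110.3500 payoff=0.0000 vs cont=0.0000 → 0.0000 [wait]  node(6,4) S=136.2878 payoff=0.0000 vs cont=0.0000 → 0.0000 [wait]  node(6,5) S=168.3224 payoff=0.0000 vs cont=0.0000 → 0.0000 [wait]  node(6,6) S=207.8866 payoff=0.0000 vs cont=0.0000 → 0.0000 [wait]  ⇒ S*(6)=72.3441
t_5: node(5,0) S=65.0969 payoff=21.0031 vs cont=19.8502 → 21.0031 [stop]  node(5,1) S=80.3980 payoff=5.7020 vs cont=7.7906 → 7.7906 [wait]  node(5,2) S=99.2956 payoff=0.0000 vs cont=1.3044 → 1.3044 [wait]  node(5,3) S=122.6351 payoff=0.0000 vs cont=0.0000 → 0.0000 [wait]  node(5,4) S=151.4605 payoff=0.0000 vs cont=0.0000 → 0.0000 [wait]  node(5,5) S=187.0614 payoff=0.0000 vs cont=0.0000 → 0.0000 [wait]  ⇒ S*(5)=65.0969
t_4: node(4,0) S=72.3441 payoff=13.7559 vs cont=13.7113 → 13.7559 [stop]  node(4,1) S=89.3486 payoff=0.0000 vs cont=4.2447 → 4.2447 [wait]  node(4,2) S=110.3500 payoff=0.0000 vs cont=0.5948 → 0.5948 [wait]  node(4,3) S=136.2878 payoff=0.0000 vs cont=0.0000 → 0.0000 [wait]  node(4,4) S=168.3224 payoff=0.0000 vs cont=0.0000 → 0.0000 [wait]  ⇒ S*(4)=72.3441
t_3: node(3,0) S=80.3980 payoff=5.7020 vs cont=8.5251 → 8.5251 [wait]  node(3,1) S=99.2956 payoff=0.0000 vs cont=2.2513 → 2.2513 [wait]  node(3,2) S=122.6351 payoff=0.0000 vs cont=0.2712 → 0.2712 [wait]  node(3,3) S=151.4605 payoff=0.0000 vs cont=0.0000 → 0.0000 [wait]  ⇒ S*(3)=-
t_2: node(2,0) S=89.3486 payoff=0.0000 vs cont=5.0821 → 5.0821 [wait]  node(2,1) S=110.3500 payoff=0.0000 vs cont=1.1705 → 1.1705 [wait]  node(2,2) S=136.2878 payoff=0.0000 vs cont=0.1237 → 0.1237 [wait]  ⇒ S*(2)=-
t_1: node(1,0) S=99.2956 payoff=0.0000 vs cont=2.9385 → 2.9385 [wait]  node(1,1) S=122.6351 payoff=0.0000 vs cont=0.5994 → 0.5994 [wait]  ⇒ S*(1)=-
t_0: node(0,0) S=110.3500 payoff=0.0000 vs cont=1.6580 → 1.6580 [wait]  ⇒ S*(0)=-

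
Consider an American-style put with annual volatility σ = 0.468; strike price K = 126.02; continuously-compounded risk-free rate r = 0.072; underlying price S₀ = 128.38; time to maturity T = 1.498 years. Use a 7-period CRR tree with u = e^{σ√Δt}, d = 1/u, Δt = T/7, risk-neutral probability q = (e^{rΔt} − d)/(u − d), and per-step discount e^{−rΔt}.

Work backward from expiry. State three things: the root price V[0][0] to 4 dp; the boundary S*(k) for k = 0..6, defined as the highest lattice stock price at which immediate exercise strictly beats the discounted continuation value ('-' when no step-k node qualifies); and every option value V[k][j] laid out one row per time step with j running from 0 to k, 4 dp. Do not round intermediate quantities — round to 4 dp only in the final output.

price = 22.5241
boundary = - - - 67.0543 54.0011 67.0543 83.2626
tree:
22.5241
32.0839 12.9627
44.2815 19.9922 5.8159
58.9657 29.9069 9.9673 1.5359
72.0189 43.0461 16.7317 3.0092 0.0000
82.5310 58.9657 27.3024 5.8958 0.0000 0.0000
90.9968 72.0189 42.7574 11.5511 0.0000 0.0000 0.0000
97.8146 82.5310 58.9657 22.6311 0.0000 0.0000 0.0000 0.0000

params: Δt=0.21400 u=1.24172 d=0.80533 q=0.48167 e^(-rΔt)=0.98471
t_7 payoffs: 97.8146 82.5310 58.9657 22.6311 0.0000 0.0000 0.0000 0.0000
t_6: node(6,0) S=35.0232 payoff=90.9968 vs cont=89.0700 → 90.9968 [stop]  node(6,1) S=54.0011 payoff=72.0189 vs cont=70.0920 → 72.0189 [stop]  node(6,2) S=83.2626 payoff=42.7574 vs cont=40.8305 → 42.7574 [stop]  node(6,3) S=128.3800 payoff=0.0000 vs cont=11.5511 → 11.5511 [wait]  node(6,4) S=197.9451 payoff=0.0000 vs cont=0.0000 → 0.0000 [wait]  node(6,5) S=305.2052 payoff=0.0000 vs cont=0.0000 → 0.0000 [wait]  node(6,6) S=470.5862 payoff=0.0000 vs cont=0.0000 → 0.0000 [wait]  ⇒ S*(6)=83.2626
t_5: node(5,0) S=43.4890 payoff=82.5310 vs cont=80.6042 → 82.5310 [stop]  node(5,1) S=67.0543 payoff=58.9657 vs cont=57.0389 → 58.9657 [stop]  node(5,2) S=103.3889 payoff=22.6311 vs cont=27.3024 → 27.3024 [wait]  node(5,3) S=159.4120 payoff=0.0000 vs cont=5.8958 → 5.8958 [wait]  node(5,4) S=245.7923 payoff=0.0000 vs cont=0.0000 → 0.0000 [wait]  node(5,5) S=378.9794 payoff=0.0000 vs cont=0.0000 → 0.0000 [wait]  ⇒ S*(5)=67.0543
t_4: node(4,0) S=54.0011 payoff=72.0189 vs cont=70.0920 → 72.0189 [stop]  node(4,1) S=83.2626 payoff=42.7574 vs cont=43.0461 → 43.0461 [wait]  node(4,2) S=128.3800 payoff=0.0000 vs cont=16.7317 → 16.7317 [wait]  node(4,3) S=197.9451 payoff=0.0000 vs cont=3.0092 → 3.0092 [wait]  node(4,4) S=305.2052 payoff=0.0000 vs cont=0.0000 → 0.0000 [wait]  ⇒ S*(4)=54.0011
t_3: node(3,0) S=67.0543 payoff=58.9657 vs cont=57.1758 → 58.9657 [stop]  node(3,1) S=103.3889 payoff=22.6311 vs cont=29.9069 → 29.9069 [wait]  node(3,2) S=159.4120 payoff=0.0000 vs cont=9.9673 → 9.9673 [wait]  node(3,3) S=245.7923 payoff=0.0000 vs cont=1.5359 → 1.5359 [wait]  ⇒ S*(3)=67.0543
t_2: node(2,0) S=83.2626 payoff=42.7574 vs cont=44.2815 → 44.2815 [wait]  node(2,1) S=128.3800 payoff=0.0000 vs cont=19.9922 → 19.9922 [wait]  node(2,2) S=197.9451 payoff=0.0000 vs cont=5.8159 → 5.8159 [wait]  ⇒ S*(2)=-
t_1: node(1,0) S=103.3889 payoff=22.6311 vs cont=32.0839 → 32.0839 [wait]  node(1,1) S=159.4120 payoff=0.0000 vs cont=12.9627 → 12.9627 [wait]  ⇒ S*(1)=-
t_0: node(0,0) S=128.3800 payoff=0.0000 vs cont=22.5241 → 22.5241 [wait]  ⇒ S*(0)=-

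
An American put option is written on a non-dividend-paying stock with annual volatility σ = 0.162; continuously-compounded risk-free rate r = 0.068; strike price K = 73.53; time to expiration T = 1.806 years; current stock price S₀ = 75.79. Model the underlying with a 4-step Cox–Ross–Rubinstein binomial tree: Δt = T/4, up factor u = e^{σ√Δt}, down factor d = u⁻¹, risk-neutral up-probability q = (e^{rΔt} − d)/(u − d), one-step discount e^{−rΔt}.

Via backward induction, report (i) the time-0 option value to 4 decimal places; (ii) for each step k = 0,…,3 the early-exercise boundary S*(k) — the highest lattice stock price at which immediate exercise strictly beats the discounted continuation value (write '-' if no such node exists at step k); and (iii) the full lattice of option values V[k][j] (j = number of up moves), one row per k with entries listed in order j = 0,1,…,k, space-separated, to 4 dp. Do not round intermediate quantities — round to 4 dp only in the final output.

Δt=0.45150  u=1.11500  d=0.89686  q=0.61574  discount=0.96976
step 4 (expiry): payoffs max(K−S,0) = 24.4942 12.5675 0.0000 0.0000 0.0000
step 3: (k=3,j=0): S=54.6749, (K−S)⁺=18.8551, hold=16.6319 ⇒ V=18.8551 exercise | (k=3,j=1): S=67.9731, (K−S)⁺=5.5569, hold=4.6832 ⇒ V=5.5569 exercise | (k=3,j=2): S=84.5058, (K−S)⁺=0.0000, hold=0.0000 ⇒ V=0.0000 continue | (k=3,j=3): S=105.0596, (K−S)⁺=0.0000, hold=0.0000 ⇒ V=0.0000 continue  boundary S*=67.9731
step 2: (k=2,j=0): S=60.9625, (K−S)⁺=12.5675, hold=10.3443 ⇒ V=12.5675 exercise | (k=2,j=1): S=75.7900, (K−S)⁺=0.0000, hold=2.0707 ⇒ V=2.0707 continue | (k=2,j=2): S=94.2239, (K−S)⁺=0.0000, hold=0.0000 ⇒ V=0.0000 continue  boundary S*=60.9625
step 1: (k=1,j=0): S=67.9731, (K−S)⁺=5.5569, hold=5.9196 ⇒ V=5.9196 continue | (k=1,j=1): S=84.5058, (K−S)⁺=0.0000, hold=0.7716 ⇒ V=0.7716 continue  boundary S*=-
step 0: (k=0,j=0): S=75.7900, (K−S)⁺=0.0000, hold=2.6666 ⇒ V=2.6666 continue  boundary S*=-

price = 2.6666
boundary = - - 60.9625 67.9731
tree:
2.6666
5.9196 0.7716
12.5675 2.0707 0.0000
18.8551 5.5569 0.0000 0.0000
24.4942 12.5675 0.0000 0.0000 0.0000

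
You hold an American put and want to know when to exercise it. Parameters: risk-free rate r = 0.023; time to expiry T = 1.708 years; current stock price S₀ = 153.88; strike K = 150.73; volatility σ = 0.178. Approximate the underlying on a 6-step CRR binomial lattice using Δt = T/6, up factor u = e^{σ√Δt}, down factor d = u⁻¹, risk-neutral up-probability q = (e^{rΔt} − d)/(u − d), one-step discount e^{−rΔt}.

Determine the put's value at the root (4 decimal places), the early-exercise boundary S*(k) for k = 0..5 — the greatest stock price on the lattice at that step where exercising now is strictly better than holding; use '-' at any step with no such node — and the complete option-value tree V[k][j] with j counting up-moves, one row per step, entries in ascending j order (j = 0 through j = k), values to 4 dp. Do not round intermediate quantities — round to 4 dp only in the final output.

price = 10.1425
boundary = - - - 115.7302 127.2600 115.7302
tree:
10.1425
15.9747 4.6876
24.2260 8.2780 1.3094
34.9998 14.2196 2.6942 0.0000
45.4850 23.4700 5.5435 0.0000 0.0000
55.0202 34.9998 11.4064 0.0000 0.0000 0.0000
63.6915 45.4850 23.4700 0.0000 0.0000 0.0000 0.0000

Δt=0.28467  u=1.09963  d=0.90940  q=0.51081  discount=0.99347
step 6 (expiry): payoffs max(K−S,0) = 63.6915 45.4850 23.4700 0.0000 0.0000 0.0000 0.0000
step 5: (k=5,j=0): S=95.7098, (K−S)⁺=55.0202, hold=54.0365 ⇒ V=55.0202 exercise | (k=5,j=1): S=115.7302, (K−S)⁺=34.9998, hold=34.0161 ⇒ V=34.9998 exercise | (k=5,j=2): S=139.9384, (K−S)⁺=10.7916, hold=11.4064 ⇒ V=11.4064 continue | (k=5,j=3): S=169.2105, (K−S)⁺=0.0000, hold=0.0000 ⇒ V=0.0000 continue | (k=5,j=4): S=204.6056, (K−S)⁺=0.0000, hold=0.0000 ⇒ V=0.0000 continue | (k=5,j=5): S=247.4046, (K−S)⁺=0.0000, hold=0.0000 ⇒ V=0.0000 continue  boundary S*=115.7302
step 4: (k=4,j=0): S=105.2450, (K−S)⁺=45.4850, hold=44.5013 ⇒ V=45.4850 exercise | (k=4,j=1): S=127.2600, (K−S)⁺=23.4700, hold=22.7984 ⇒ V=23.4700 exercise | (k=4,j=2): S=153.8800, (K−S)⁺=0.0000, hold=5.5435 ⇒ V=5.5435 continue | (k=4,j=3): S=186.0683, (K−S)⁺=0.0000, hold=0.0000 ⇒ V=0.0000 continue | (k=4,j=4): S=224.9897, (K−S)⁺=0.0000, hold=0.0000 ⇒ V=0.0000 continue  boundary S*=127.2600
step 3: (k=3,j=0): S=115.7302, (K−S)⁺=34.9998, hold=34.0161 ⇒ V=34.9998 exercise | (k=3,j=1): S=139.9384, (K−S)⁺=10.7916, hold=14.2196 ⇒ V=14.2196 continue | (k=3,j=2): S=169.2105, (K−S)⁺=0.0000, hold=2.6942 ⇒ V=2.6942 continue | (k=3,j=3): S=204.6056, (K−S)⁺=0.0000, hold=0.0000 ⇒ V=0.0000 continue  boundary S*=115.7302
step 2: (k=2,j=0): S=127.2600, (K−S)⁺=23.4700, hold=24.2260 ⇒ V=24.2260 continue | (k=2,j=1): S=153.8800, (K−S)⁺=0.0000, hold=8.2780 ⇒ V=8.2780 continue | (k=2,j=2): S=186.0683, (K−S)⁺=0.0000, hold=1.3094 ⇒ V=1.3094 continue  boundary S*=-
step 1: (k=1,j=0): S=139.9384, (K−S)⁺=10.7916, hold=15.9747 ⇒ V=15.9747 continue | (k=1,j=1): S=169.2105, (K−S)⁺=0.0000, hold=4.6876 ⇒ V=4.6876 continue  boundary S*=-
step 0: (k=0,j=0): S=153.8800, (K−S)⁺=0.0000, hold=10.1425 ⇒ V=10.1425 continue  boundary S*=-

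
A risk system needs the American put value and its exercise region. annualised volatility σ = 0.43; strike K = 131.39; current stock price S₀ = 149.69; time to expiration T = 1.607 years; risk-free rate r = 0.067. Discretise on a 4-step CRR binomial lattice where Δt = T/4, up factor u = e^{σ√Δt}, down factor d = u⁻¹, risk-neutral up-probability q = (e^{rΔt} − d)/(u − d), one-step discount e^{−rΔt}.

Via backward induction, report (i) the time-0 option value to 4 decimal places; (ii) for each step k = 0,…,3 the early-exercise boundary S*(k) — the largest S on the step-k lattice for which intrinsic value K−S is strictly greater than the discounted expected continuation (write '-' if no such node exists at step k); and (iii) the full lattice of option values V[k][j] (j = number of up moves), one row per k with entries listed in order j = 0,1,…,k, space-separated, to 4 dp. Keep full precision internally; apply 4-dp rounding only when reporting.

price = 16.7247
boundary = - - 86.7878 66.0833
tree:
16.7247
27.8263 5.7278
44.6022 11.3530 0.0000
65.3067 22.5026 0.0000 0.0000
81.0718 44.6022 0.0000 0.0000 0.0000

Δt=0.40175  u=1.31331  d=0.76144  q=0.48172  discount=0.97344
step 4 (expiry): payoffs max(K−S,0) = 81.0718 44.6022 0.0000 0.0000 0.0000
step 3: (k=3,j=0): S=66.0833, (K−S)⁺=65.3067, hold=61.8172 ⇒ V=65.3067 exercise | (k=3,j=1): S=113.9792, (K−S)⁺=17.4108, hold=22.5026 ⇒ V=22.5026 continue | (k=3,j=2): S=196.5893, (K−S)⁺=0.0000, hold=0.0000 ⇒ V=0.0000 continue | (k=3,j=3): S=339.0735, (K−S)⁺=0.0000, hold=0.0000 ⇒ V=0.0000 continue  boundary S*=66.0833
step 2: (k=2,j=0): S=86.7878, (K−S)⁺=44.6022, hold=43.5004 ⇒ V=44.6022 exercise | (k=2,j=1): S=149.6900, (K−S)⁺=0.0000, hold=11.3530 ⇒ V=11.3530 continue | (k=2,j=2): S=258.1825, (K−S)⁺=0.0000, hold=0.0000 ⇒ V=0.0000 continue  boundary S*=86.7878
step 1: (k=1,j=0): S=113.9792, (K−S)⁺=17.4108, hold=27.8263 ⇒ V=27.8263 continue | (k=1,j=1): S=196.5893, (K−S)⁺=0.0000, hold=5.7278 ⇒ V=5.7278 continue  boundary S*=-
step 0: (k=0,j=0): S=149.6900, (K−S)⁺=0.0000, hold=16.7247 ⇒ V=16.7247 continue  boundary S*=-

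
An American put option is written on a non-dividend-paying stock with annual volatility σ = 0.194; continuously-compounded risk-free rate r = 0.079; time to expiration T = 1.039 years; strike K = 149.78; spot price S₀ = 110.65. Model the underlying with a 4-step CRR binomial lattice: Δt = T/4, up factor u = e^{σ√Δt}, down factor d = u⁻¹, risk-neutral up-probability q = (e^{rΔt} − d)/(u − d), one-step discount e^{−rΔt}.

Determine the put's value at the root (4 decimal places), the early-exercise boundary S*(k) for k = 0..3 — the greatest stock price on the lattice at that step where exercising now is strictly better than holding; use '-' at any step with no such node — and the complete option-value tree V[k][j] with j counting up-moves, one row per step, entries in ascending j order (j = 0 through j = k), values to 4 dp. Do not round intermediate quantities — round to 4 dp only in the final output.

Δt=0.25975, u=1.10393, d=0.90586, q=0.57997, disc=e^(-rΔt)=0.97969
k=4 terminal: V=max(K-S,0) → 75.2741 58.9831 39.1300 14.9360 0.0000
k=3: j=0 S=82.2491 intr=67.5309 cont=64.4887 V=67.5309[EX]; j=1 S=100.2331 intr=49.5469 cont=46.5047 V=49.5469[EX]; j=2 S=122.1495 intr=27.6305 cont=24.5883 V=27.6305[EX]; j=3 S=148.8579 intr=0.9221 cont=6.1461 V=6.1461[hold]  S*(3)=122.1495
k=2: j=0 S=90.7969 intr=58.9831 cont=55.9409 V=58.9831[EX]; j=1 S=110.6500 intr=39.1300 cont=36.0878 V=39.1300[EX]; j=2 S=134.8440 intr=14.9360 cont=14.8620 V=14.9360[EX]  S*(2)=134.8440
k=1: j=0 S=100.2331 intr=49.5469 cont=46.5047 V=49.5469[EX]; j=1 S=122.1495 intr=27.6305 cont=24.5883 V=27.6305[EX]  S*(1)=122.1495
k=0: j=0 S=110.6500 intr=39.1300 cont=36.0878 V=39.1300[EX]  S*(0)=110.6500

price = 39.1300
boundary = 110.6500 122.1495 134.8440 122.1495
tree:
39.1300
49.5469 27.6305
58.9831 39.1300 14.9360
67.5309 49.5469 27.6305 6.1461
75.2741 58.9831 39.1300 14.9360 0.0000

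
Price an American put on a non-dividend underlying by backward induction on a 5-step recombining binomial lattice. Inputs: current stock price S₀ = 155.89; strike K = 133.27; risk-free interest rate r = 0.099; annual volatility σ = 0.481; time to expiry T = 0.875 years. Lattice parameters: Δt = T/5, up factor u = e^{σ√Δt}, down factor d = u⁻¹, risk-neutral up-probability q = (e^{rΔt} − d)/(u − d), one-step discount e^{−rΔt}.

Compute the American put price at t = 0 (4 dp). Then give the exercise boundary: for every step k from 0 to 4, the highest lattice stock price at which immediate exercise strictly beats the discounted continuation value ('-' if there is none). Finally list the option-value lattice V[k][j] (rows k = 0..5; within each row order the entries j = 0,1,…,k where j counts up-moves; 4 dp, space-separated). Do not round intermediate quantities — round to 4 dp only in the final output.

price = 12.1723
boundary = - - - 85.2425 104.2422
tree:
12.1723
19.9226 4.6333
31.6179 8.6014 0.7168
48.0275 15.8631 1.4384 0.0000
63.5642 29.0278 2.8867 0.0000 0.0000
76.2691 48.0275 5.7933 0.0000 0.0000 0.0000

Δt=0.17500, u=1.22289, d=0.81774, q=0.49300, disc=e^(-rΔt)=0.98282
k=5 terminal: V=max(K-S,0) → 76.2691 48.0275 5.7933 0.0000 0.0000 0.0000
k=4: j=0 S=69.7058 intr=63.5642 cont=61.2752 V=63.5642[EX]; j=1 S=104.2422 intr=29.0278 cont=26.7388 V=29.0278[EX]; j=2 S=155.8900 intr=0.0000 cont=2.8867 V=2.8867[hold]; j=3 S=233.1272 intr=0.0000 cont=0.0000 V=0.0000[hold]; j=4 S=348.6322 intr=0.0000 cont=0.0000 V=0.0000[hold]  S*(4)=104.2422
k=3: j=0 S=85.2425 intr=48.0275 cont=45.7385 V=48.0275[EX]; j=1 S=127.4767 intr=5.7933 cont=15.8631 V=15.8631[hold]; j=2 S=190.6363 intr=0.0000 cont=1.4384 V=1.4384[hold]; j=3 S=285.0888 intr=0.0000 cont=0.0000 V=0.0000[hold]  S*(3)=85.2425
k=2: j=0 S=104.2422 intr=29.0278 cont=31.6179 V=31.6179[hold]; j=1 S=155.8900 intr=0.0000 cont=8.6014 V=8.6014[hold]; j=2 S=233.1272 intr=0.0000 cont=0.7168 V=0.7168[hold]  S*(2)=-
k=1: j=0 S=127.4767 intr=5.7933 cont=19.9226 V=19.9226[hold]; j=1 S=190.6363 intr=0.0000 cont=4.6333 V=4.6333[hold]  S*(1)=-
k=0: j=0 S=155.8900 intr=0.0000 cont=12.1723 V=12.1723[hold]  S*(0)=-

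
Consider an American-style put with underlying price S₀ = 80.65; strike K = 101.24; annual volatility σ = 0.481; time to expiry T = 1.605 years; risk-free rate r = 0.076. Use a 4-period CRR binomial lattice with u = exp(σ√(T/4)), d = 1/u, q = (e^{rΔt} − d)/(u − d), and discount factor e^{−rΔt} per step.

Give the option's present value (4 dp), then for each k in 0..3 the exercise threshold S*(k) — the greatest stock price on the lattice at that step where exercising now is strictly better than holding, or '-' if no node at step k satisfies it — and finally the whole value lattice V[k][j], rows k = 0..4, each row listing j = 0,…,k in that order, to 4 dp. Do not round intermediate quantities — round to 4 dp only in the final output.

Δt=0.40125, u=1.35620, d=0.73735, q=0.47445, disc=e^(-rΔt)=0.96997
k=4 terminal: V=max(K-S,0) → 77.3998 57.3912 20.5900 0.0000 0.0000
k=3: j=0 S=32.3321 intr=68.9079 cont=65.8672 V=68.9079[EX]; j=1 S=59.4677 intr=41.7723 cont=38.7316 V=41.7723[EX]; j=2 S=109.3775 intr=0.0000 cont=10.4961 V=10.4961[hold]; j=3 S=201.1754 intr=0.0000 cont=0.0000 V=0.0000[hold]  S*(3)=59.4677
k=2: j=0 S=43.8488 intr=57.3912 cont=54.3505 V=57.3912[EX]; j=1 S=80.6500 intr=20.5900 cont=26.1244 V=26.1244[hold]; j=2 S=148.3376 intr=0.0000 cont=5.3506 V=5.3506[hold]  S*(2)=43.8488
k=1: j=0 S=59.4677 intr=41.7723 cont=41.2786 V=41.7723[EX]; j=1 S=109.3775 intr=0.0000 cont=15.7797 V=15.7797[hold]  S*(1)=59.4677
k=0: j=0 S=80.6500 intr=20.5900 cont=28.5559 V=28.5559[hold]  S*(0)=-

price = 28.5559
boundary = - 59.4677 43.8488 59.4677
tree:
28.5559
41.7723 15.7797
57.3912 26.1244 5.3506
68.9079 41.7723 10.4961 0.0000
77.3998 57.3912 20.5900 0.0000 0.0000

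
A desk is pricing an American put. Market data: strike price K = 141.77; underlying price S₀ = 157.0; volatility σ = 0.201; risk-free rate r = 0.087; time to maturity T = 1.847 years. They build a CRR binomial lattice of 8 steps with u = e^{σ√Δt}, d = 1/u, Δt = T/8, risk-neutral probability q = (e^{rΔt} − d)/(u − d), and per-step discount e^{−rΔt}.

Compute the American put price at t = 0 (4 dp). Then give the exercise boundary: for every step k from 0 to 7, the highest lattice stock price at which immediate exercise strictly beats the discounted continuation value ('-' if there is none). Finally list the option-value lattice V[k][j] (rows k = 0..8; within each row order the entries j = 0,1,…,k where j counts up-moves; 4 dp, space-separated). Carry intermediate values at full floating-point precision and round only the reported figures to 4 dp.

price = 4.4402
boundary = - - - 117.5081 106.6901 117.5081 106.6901 117.5081
tree:
4.4402
8.0423 1.9949
14.1820 3.8910 0.6959
24.2619 7.4007 1.4932 0.1446
35.0799 13.6522 3.1462 0.3520 0.0000
44.9020 24.2619 6.4699 0.8567 0.0000 0.0000
53.8199 35.0799 12.8574 2.0848 0.0000 0.0000 0.0000
61.9168 44.9020 24.2619 5.0735 0.0000 0.0000 0.0000 0.0000
69.2683 53.8199 35.0799 12.3469 0.0000 0.0000 0.0000 0.0000 0.0000

Δt=0.23087, u=1.10140, d=0.90794, q=0.58075, disc=e^(-rΔt)=0.98011
k=8 terminal: V=max(K-S,0) → 69.2683 53.8199 35.0799 12.3469 0.0000 0.0000 0.0000 0.0000 0.0000
k=7: j=0 S=79.8532 intr=61.9168 cont=59.0976 V=61.9168[EX]; j=1 S=96.8680 intr=44.9020 cont=42.0828 V=44.9020[EX]; j=2 S=117.5081 intr=24.2619 cont=21.4427 V=24.2619[EX]; j=3 S=142.5462 intr=0.0000 cont=5.0735 V=5.0735[hold]; j=4 S=172.9193 intr=0.0000 cont=0.0000 V=0.0000[hold]; j=5 S=209.7642 intr=0.0000 cont=0.0000 V=0.0000[hold]; j=6 S=254.4598 intr=0.0000 cont=0.0000 V=0.0000[hold]; j=7 S=308.6789 intr=0.0000 cont=0.0000 V=0.0000[hold]  S*(7)=117.5081
k=6: j=0 S=87.9501 intr=53.8199 cont=51.0007 V=53.8199[EX]; j=1 S=106.6901 intr=35.0799 cont=32.2607 V=35.0799[EX]; j=2 S=129.4231 intr=12.3469 cont=12.8574 V=12.8574[hold]; j=3 S=157.0000 intr=0.0000 cont=2.0848 V=2.0848[hold]; j=4 S=190.4528 intr=0.0000 cont=0.0000 V=0.0000[hold]; j=5 S=231.0337 intr=0.0000 cont=0.0000 V=0.0000[hold]; j=6 S=280.2613 intr=0.0000 cont=0.0000 V=0.0000[hold]  S*(6)=106.6901
k=5: j=0 S=96.8680 intr=44.9020 cont=42.0828 V=44.9020[EX]; j=1 S=117.5081 intr=24.2619 cont=21.7332 V=24.2619[EX]; j=2 S=142.5462 intr=0.0000 cont=6.4699 V=6.4699[hold]; j=3 S=172.9193 intr=0.0000 cont=0.8567 V=0.8567[hold]; j=4 S=209.7642 intr=0.0000 cont=0.0000 V=0.0000[hold]; j=5 S=254.4598 intr=0.0000 cont=0.0000 V=0.0000[hold]  S*(5)=117.5081
k=4: j=0 S=106.6901 intr=35.0799 cont=32.2607 V=35.0799[EX]; j=1 S=129.4231 intr=12.3469 cont=13.6522 V=13.6522[hold]; j=2 S=157.0000 intr=0.0000 cont=3.1462 V=3.1462[hold]; j=3 S=190.4528 intr=0.0000 cont=0.3520 V=0.3520[hold]; j=4 S=231.0337 intr=0.0000 cont=0.0000 V=0.0000[hold]  S*(4)=106.6901
k=3: j=0 S=117.5081 intr=24.2619 cont=22.1856 V=24.2619[EX]; j=1 S=142.5462 intr=0.0000 cont=7.4007 V=7.4007[hold]; j=2 S=172.9193 intr=0.0000 cont=1.4932 V=1.4932[hold]; j=3 S=209.7642 intr=0.0000 cont=0.1446 V=0.1446[hold]  S*(3)=117.5081
k=2: j=0 S=129.4231 intr=12.3469 cont=14.1820 V=14.1820[hold]; j=1 S=157.0000 intr=0.0000 cont=3.8910 V=3.8910[hold]; j=2 S=190.4528 intr=0.0000 cont=0.6959 V=0.6959[hold]  S*(2)=-
k=1: j=0 S=142.5462 intr=0.0000 cont=8.0423 V=8.0423[hold]; j=1 S=172.9193 intr=0.0000 cont=1.9949 V=1.9949[hold]  S*(1)=-
k=0: j=0 S=157.0000 intr=0.0000 cont=4.4402 V=4.4402[hold]  S*(0)=-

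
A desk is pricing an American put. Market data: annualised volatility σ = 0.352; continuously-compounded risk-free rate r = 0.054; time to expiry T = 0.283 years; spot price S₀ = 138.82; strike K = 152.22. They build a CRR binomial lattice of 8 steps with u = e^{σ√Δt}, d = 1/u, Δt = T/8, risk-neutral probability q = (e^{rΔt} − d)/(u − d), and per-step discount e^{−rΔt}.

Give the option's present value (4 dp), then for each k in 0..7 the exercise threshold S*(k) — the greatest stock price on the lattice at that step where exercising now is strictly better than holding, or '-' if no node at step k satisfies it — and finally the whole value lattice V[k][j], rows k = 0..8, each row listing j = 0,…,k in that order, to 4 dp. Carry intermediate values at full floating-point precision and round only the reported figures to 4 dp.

price = 17.7998
boundary = - - - 113.8137 121.6038 113.8137 121.6038 129.9270
tree:
17.7998
23.7880 11.8290
30.7611 16.8470 6.8139
38.4063 23.1690 10.5359 3.0864
45.6973 30.6162 15.7475 5.3205 0.8453
52.5213 38.4063 22.5538 8.9439 1.6867 0.0000
58.9081 45.6973 30.6162 14.5094 3.3655 0.0000 0.0000
64.8857 52.5213 38.4063 22.2930 6.7155 0.0000 0.0000 0.0000
70.4804 58.9081 45.6973 30.6162 13.4000 0.0000 0.0000 0.0000 0.0000

params: Δt=0.03537 u=1.06845 d=0.93594 q=0.49788 e^(-rΔt)=0.99809
t_8 payoffs: 70.4804 58.9081 45.6973 30.6162 13.4000 0.0000 0.0000 0.0000 0.0000
t_7: node(7,0) S=87.3343 payoff=64.8857 vs cont=64.5952 → 64.8857 [stop]  node(7,1) S=99.6987 payoff=52.5213 vs cont=52.2308 → 52.5213 [stop]  node(7,2) S=113.8137 payoff=38.4063 vs cont=38.1158 → 38.4063 [stop]  node(7,3) S=129.9270 payoff=22.2930 vs cont=22.0025 → 22.2930 [stop]  node(7,4) S=148.3216 payoff=3.8984 vs cont=6.7155 → 6.7155 [wait]  node(7,5) S=169.3205 payoff=0.0000 vs cont=0.0000 → 0.0000 [wait]  node(7,6) S=193.2922 payoff=0.0000 vs cont=0.0000 → 0.0000 [wait]  node(7,7) S=220.6578 payoff=0.0000 vs cont=0.0000 → 0.0000 [wait]  ⇒ S*(7)=129.9270
t_6: node(6,0) S=93.3119 payoff=58.9081 vs cont=58.6176 → 58.9081 [stop]  node(6,1) S=106.5227 payoff=45.6973 vs cont=45.4068 → 45.6973 [stop]  node(6,2) S=121.6038 payoff=30.6162 vs cont=30.3257 → 30.6162 [stop]  node(6,3) S=138.8200 payoff=13.4000 vs cont=14.5094 → 14.5094 [wait]  node(6,4) S=158.4736 payoff=0.0000 vs cont=3.3655 → 3.3655 [wait]  node(6,5) S=180.9097 payoff=0.0000 vs cont=0.0000 → 0.0000 [wait]  node(6,6) S=206.5223 payoff=0.0000 vs cont=0.0000 → 0.0000 [wait]  ⇒ S*(6)=121.6038
t_5: node(5,0) S=99.6987 payoff=52.5213 vs cont=52.2308 → 52.5213 [stop]  node(5,1) S=113.8137 payoff=38.4063 vs cont=38.1158 → 38.4063 [stop]  node(5,2) S=129.9270 payoff=22.2930 vs cont=22.5538 → 22.5538 [wait]  node(5,3) S=148.3216 payoff=3.8984 vs cont=8.9439 → 8.9439 [wait]  node(5,4) S=169.3205 payoff=0.0000 vs cont=1.6867 → 1.6867 [wait]  node(5,5) S=193.2922 payoff=0.0000 vs cont=0.0000 → 0.0000 [wait]  ⇒ S*(5)=113.8137
t_4: node(4,0) S=106.5227 payoff=45.6973 vs cont=45.4068 → 45.6973 [stop]  node(4,1) S=121.6038 payoff=30.6162 vs cont=30.4553 → 30.6162 [stop]  node(4,2) S=138.8200 payoff=13.4000 vs cont=15.7475 → 15.7475 [wait]  node(4,3) S=158.4736 payoff=0.0000 vs cont=5.3205 → 5.3205 [wait]  node(4,4) S=180.9097 payoff=0.0000 vs cont=0.8453 → 0.8453 [wait]  ⇒ S*(4)=121.6038
t_3: node(3,0) S=113.8137 payoff=38.4063 vs cont=38.1158 → 38.4063 [stop]  node(3,1) S=129.9270 payoff=22.2930 vs cont=23.1690 → 23.1690 [wait]  node(3,2) S=148.3216 payoff=3.8984 vs cont=10.5359 → 10.5359 [wait]  node(3,3) S=169.3205 payoff=0.0000 vs cont=3.0864 → 3.0864 [wait]  ⇒ S*(3)=113.8137
t_2: node(2,0) S=121.6038 payoff=30.6162 vs cont=30.7611 → 30.7611 [wait]  node(2,1) S=138.8200 payoff=13.4000 vs cont=16.8470 → 16.8470 [wait]  node(2,2) S=158.4736 payoff=0.0000 vs cont=6.8139 → 6.8139 [wait]  ⇒ S*(2)=-
t_1: node(1,0) S=129.9270 payoff=22.2930 vs cont=23.7880 → 23.7880 [wait]  node(1,1) S=148.3216 payoff=3.8984 vs cont=11.8290 → 11.8290 [wait]  ⇒ S*(1)=-
t_0: node(0,0) S=138.8200 payoff=13.4000 vs cont=17.7998 → 17.7998 [wait]  ⇒ S*(0)=-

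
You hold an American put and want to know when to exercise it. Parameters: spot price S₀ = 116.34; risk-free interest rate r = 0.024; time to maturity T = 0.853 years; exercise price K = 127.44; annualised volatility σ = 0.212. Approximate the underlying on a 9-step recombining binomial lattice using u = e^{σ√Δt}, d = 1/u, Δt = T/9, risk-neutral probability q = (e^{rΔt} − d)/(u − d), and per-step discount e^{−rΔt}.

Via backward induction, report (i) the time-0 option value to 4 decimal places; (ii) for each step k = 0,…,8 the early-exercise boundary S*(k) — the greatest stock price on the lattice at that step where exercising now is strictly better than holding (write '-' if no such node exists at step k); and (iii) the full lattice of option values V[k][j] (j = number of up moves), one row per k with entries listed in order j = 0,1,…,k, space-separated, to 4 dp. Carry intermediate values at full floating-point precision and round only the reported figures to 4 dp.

Δt=0.09478, u=1.06744, d=0.93682, q=0.50112, disc=e^(-rΔt)=0.99773
k=9 terminal: V=max(K-S,0) → 62.7815 53.7658 43.4930 31.7879 18.4506 3.2537 0.0000 0.0000 0.0000 0.0000
k=8: j=0 S=69.0193 intr=58.4207 cont=58.1311 V=58.4207[EX]; j=1 S=78.6430 intr=48.7970 cont=48.5074 V=48.7970[EX]; j=2 S=89.6086 intr=37.8314 cont=37.5418 V=37.8314[EX]; j=3 S=102.1032 intr=25.3368 cont=25.0472 V=25.3368[EX]; j=4 S=116.3400 intr=11.1000 cont=10.8104 V=11.1000[EX]; j=5 S=132.5619 intr=0.0000 cont=1.6195 V=1.6195[hold]; j=6 S=151.0457 intr=0.0000 cont=0.0000 V=0.0000[hold]; j=7 S=172.1067 intr=0.0000 cont=0.0000 V=0.0000[hold]; j=8 S=196.1045 intr=0.0000 cont=0.0000 V=0.0000[hold]  S*(8)=116.3400
k=7: j=0 S=73.6742 intr=53.7658 cont=53.4762 V=53.7658[EX]; j=1 S=83.9470 intr=43.4930 cont=43.2035 V=43.4930[EX]; j=2 S=95.6521 intr=31.7879 cont=31.4983 V=31.7879[EX]; j=3 S=108.9894 intr=18.4506 cont=18.1610 V=18.4506[EX]; j=4 S=124.1863 intr=3.2537 cont=6.3347 V=6.3347[hold]; j=5 S=141.5023 intr=0.0000 cont=0.8061 V=0.8061[hold]; j=6 S=161.2327 intr=0.0000 cont=0.0000 V=0.0000[hold]; j=7 S=183.7142 intr=0.0000 cont=0.0000 V=0.0000[hold]  S*(7)=108.9894
k=6: j=0 S=78.6430 intr=48.7970 cont=48.5074 V=48.7970[EX]; j=1 S=89.6086 intr=37.8314 cont=37.5418 V=37.8314[EX]; j=2 S=102.1032 intr=25.3368 cont=25.0472 V=25.3368[EX]; j=3 S=116.3400 intr=11.1000 cont=12.3509 V=12.3509[hold]; j=4 S=132.5619 intr=0.0000 cont=3.5561 V=3.5561[hold]; j=5 S=151.0457 intr=0.0000 cont=0.4012 V=0.4012[hold]; j=6 S=172.1067 intr=0.0000 cont=0.0000 V=0.0000[hold]  S*(6)=102.1032
k=5: j=0 S=83.9470 intr=43.4930 cont=43.2035 V=43.4930[EX]; j=1 S=95.6521 intr=31.7879 cont=31.4983 V=31.7879[EX]; j=2 S=108.9894 intr=18.4506 cont=18.7865 V=18.7865[hold]; j=3 S=124.1863 intr=3.2537 cont=7.9256 V=7.9256[hold]; j=4 S=141.5023 intr=0.0000 cont=1.9706 V=1.9706[hold]; j=5 S=161.2327 intr=0.0000 cont=0.1997 V=0.1997[hold]  S*(5)=95.6521
k=4: j=0 S=89.6086 intr=37.8314 cont=37.5418 V=37.8314[EX]; j=1 S=102.1032 intr=25.3368 cont=25.2152 V=25.3368[EX]; j=2 S=116.3400 intr=11.1000 cont=13.3135 V=13.3135[hold]; j=3 S=132.5619 intr=0.0000 cont=4.9302 V=4.9302[hold]; j=4 S=151.0457 intr=0.0000 cont=1.0807 V=1.0807[hold]  S*(4)=102.1032
k=3: j=0 S=95.6521 intr=31.7879 cont=31.4983 V=31.7879[EX]; j=1 S=108.9894 intr=18.4506 cont=19.2678 V=19.2678[hold]; j=2 S=124.1863 intr=3.2537 cont=9.0917 V=9.0917[hold]; j=3 S=141.5023 intr=0.0000 cont=2.9943 V=2.9943[hold]  S*(3)=95.6521
k=2: j=0 S=102.1032 intr=25.3368 cont=25.4558 V=25.4558[hold]; j=1 S=116.3400 intr=11.1000 cont=14.1361 V=14.1361[hold]; j=2 S=132.5619 intr=0.0000 cont=6.0225 V=6.0225[hold]  S*(2)=-
k=1: j=0 S=108.9894 intr=18.4506 cont=19.7383 V=19.7383[hold]; j=1 S=124.1863 intr=3.2537 cont=10.0473 V=10.0473[hold]  S*(1)=-
k=0: j=0 S=116.3400 intr=11.1000 cont=14.8481 V=14.8481[hold]  S*(0)=-

price = 14.8481
boundary = - - - 95.6521 102.1032 95.6521 102.1032 108.9894 116.3400
tree:
14.8481
19.7383 10.0473
25.4558 14.1361 6.0225
31.7879 19.2678 9.0917 2.9943
37.8314 25.3368 13.3135 4.9302 1.0807
43.4930 31.7879 18.7865 7.9256 1.9706 0.1997
48.7970 37.8314 25.3368 12.3509 3.5561 0.4012 0.0000
53.7658 43.4930 31.7879 18.4506 6.3347 0.8061 0.0000 0.0000
58.4207 48.7970 37.8314 25.3368 11.1000 1.6195 0.0000 0.0000 0.0000
62.7815 53.7658 43.4930 31.7879 18.4506 3.2537 0.0000 0.0000 0.0000 0.0000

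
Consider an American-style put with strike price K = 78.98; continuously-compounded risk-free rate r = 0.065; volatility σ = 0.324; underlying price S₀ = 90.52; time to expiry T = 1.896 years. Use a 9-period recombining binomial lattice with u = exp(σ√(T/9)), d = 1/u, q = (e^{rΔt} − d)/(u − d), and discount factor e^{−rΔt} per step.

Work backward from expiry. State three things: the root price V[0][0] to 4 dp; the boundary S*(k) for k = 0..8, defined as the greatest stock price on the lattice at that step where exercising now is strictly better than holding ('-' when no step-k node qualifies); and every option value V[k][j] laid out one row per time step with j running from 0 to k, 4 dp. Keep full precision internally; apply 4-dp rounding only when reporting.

Δt=0.21067, u=1.16034, d=0.86182, q=0.50908, disc=e^(-rΔt)=0.98640
k=9 terminal: V=max(K-S,0) → 55.2397 47.0165 35.9449 21.0383 0.9682 0.0000 0.0000 0.0000 0.0000 0.0000
k=8: j=0 S=27.5467 intr=51.4333 cont=50.3592 V=51.4333[EX]; j=1 S=37.0884 intr=41.8916 cont=40.8174 V=41.8916[EX]; j=2 S=49.9352 intr=29.0448 cont=27.9706 V=29.0448[EX]; j=3 S=67.2320 intr=11.7480 cont=10.6739 V=11.7480[EX]; j=4 S=90.5200 intr=0.0000 cont=0.4689 V=0.4689[hold]; j=5 S=121.8746 intr=0.0000 cont=0.0000 V=0.0000[hold]; j=6 S=164.0899 intr=0.0000 cont=0.0000 V=0.0000[hold]; j=7 S=220.9279 intr=0.0000 cont=0.0000 V=0.0000[hold]; j=8 S=297.4536 intr=0.0000 cont=0.0000 V=0.0000[hold]  S*(8)=67.2320
k=7: j=0 S=31.9635 intr=47.0165 cont=45.9424 V=47.0165[EX]; j=1 S=43.0351 intr=35.9449 cont=34.8708 V=35.9449[EX]; j=2 S=57.9417 intr=21.0383 cont=19.9641 V=21.0383[EX]; j=3 S=78.0118 intr=0.9682 cont=5.9244 V=5.9244[hold]; j=4 S=105.0338 intr=0.0000 cont=0.2270 V=0.2270[hold]; j=5 S=141.4157 intr=0.0000 cont=0.0000 V=0.0000[hold]; j=6 S=190.3997 intr=0.0000 cont=0.0000 V=0.0000[hold]; j=7 S=256.3510 intr=0.0000 cont=0.0000 V=0.0000[hold]  S*(7)=57.9417
k=6: j=0 S=37.0884 intr=41.8916 cont=40.8174 V=41.8916[EX]; j=1 S=49.9352 intr=29.0448 cont=27.9706 V=29.0448[EX]; j=2 S=67.2320 intr=11.7480 cont=13.1627 V=13.1627[hold]; j=3 S=90.5200 intr=0.0000 cont=2.9829 V=2.9829[hold]; j=4 S=121.8746 intr=0.0000 cont=0.1099 V=0.1099[hold]; j=5 S=164.0899 intr=0.0000 cont=0.0000 V=0.0000[hold]; j=6 S=220.9279 intr=0.0000 cont=0.0000 V=0.0000[hold]  S*(6)=49.9352
k=5: j=0 S=43.0351 intr=35.9449 cont=34.8708 V=35.9449[EX]; j=1 S=57.9417 intr=21.0383 cont=20.6745 V=21.0383[EX]; j=2 S=78.0118 intr=0.9682 cont=7.8718 V=7.8718[hold]; j=3 S=105.0338 intr=0.0000 cont=1.4997 V=1.4997[hold]; j=4 S=141.4157 intr=0.0000 cont=0.0532 V=0.0532[hold]; j=5 S=190.3997 intr=0.0000 cont=0.0000 V=0.0000[hold]  S*(5)=57.9417
k=4: j=0 S=49.9352 intr=29.0448 cont=27.9706 V=29.0448[EX]; j=1 S=67.2320 intr=11.7480 cont=14.1406 V=14.1406[hold]; j=2 S=90.5200 intr=0.0000 cont=4.5650 V=4.5650[hold]; j=3 S=121.8746 intr=0.0000 cont=0.7529 V=0.7529[hold]; j=4 S=164.0899 intr=0.0000 cont=0.0258 V=0.0258[hold]  S*(4)=49.9352
k=3: j=0 S=57.9417 intr=21.0383 cont=21.1656 V=21.1656[hold]; j=1 S=78.0118 intr=0.9682 cont=9.1398 V=9.1398[hold]; j=2 S=105.0338 intr=0.0000 cont=2.5887 V=2.5887[hold]; j=3 S=141.4157 intr=0.0000 cont=0.3776 V=0.3776[hold]  S*(3)=-
k=2: j=0 S=67.2320 intr=11.7480 cont=14.8389 V=14.8389[hold]; j=1 S=90.5200 intr=0.0000 cont=5.7258 V=5.7258[hold]; j=2 S=121.8746 intr=0.0000 cont=1.4431 V=1.4431[hold]  S*(2)=-
k=1: j=0 S=78.0118 intr=0.9682 cont=10.0610 V=10.0610[hold]; j=1 S=105.0338 intr=0.0000 cont=3.4974 V=3.4974[hold]  S*(1)=-
k=0: j=0 S=90.5200 intr=0.0000 cont=6.6282 V=6.6282[hold]  S*(0)=-

price = 6.6282
boundary = - - - - 49.9352 57.9417 49.9352 57.9417 67.2320
tree:
6.6282
10.0610 3.4974
14.8389 5.7258 1.4431
21.1656 9.1398 2.5887 0.3776
29.0448 14.1406 4.5650 0.7529 0.0258
35.9449 21.0383 7.8718 1.4997 0.0532 0.0000
41.8916 29.0448 13.1627 2.9829 0.1099 0.0000 0.0000
47.0165 35.9449 21.0383 5.9244 0.2270 0.0000 0.0000 0.0000
51.4333 41.8916 29.0448 11.7480 0.4689 0.0000 0.0000 0.0000 0.0000
55.2397 47.0165 35.9449 21.0383 0.9682 0.0000 0.0000 0.0000 0.0000 0.0000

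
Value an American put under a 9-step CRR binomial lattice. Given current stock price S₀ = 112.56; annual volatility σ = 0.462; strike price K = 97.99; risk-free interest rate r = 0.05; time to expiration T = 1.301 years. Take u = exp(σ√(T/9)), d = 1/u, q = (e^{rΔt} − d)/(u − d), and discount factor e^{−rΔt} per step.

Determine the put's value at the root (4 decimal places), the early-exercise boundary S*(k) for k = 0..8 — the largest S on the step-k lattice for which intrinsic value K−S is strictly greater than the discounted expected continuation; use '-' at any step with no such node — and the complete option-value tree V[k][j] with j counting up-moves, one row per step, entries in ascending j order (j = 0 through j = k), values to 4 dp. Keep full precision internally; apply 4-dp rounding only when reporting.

price = 12.8714
boundary = - - - - 55.7495 46.7687 55.7495 66.4549 79.2159
tree:
12.8714
18.1180 7.3087
24.8199 11.0378 3.3270
32.9566 16.2668 5.4666 1.0293
42.2405 23.2683 8.8297 1.8585 0.1348
51.2213 32.0784 13.9526 3.3412 0.2595 0.0000
58.7554 42.2405 21.4129 5.9767 0.4995 0.0000 0.0000
65.0758 51.2213 31.5351 10.6289 0.9614 0.0000 0.0000 0.0000
70.3780 58.7554 42.2405 18.7741 1.8507 0.0000 0.0000 0.0000 0.0000
74.8261 65.0758 51.2213 31.5351 3.5625 0.0000 0.0000 0.0000 0.0000 0.0000

params: Δt=0.14456 u=1.19203 d=0.83891 q=0.47674 e^(-rΔt)=0.99280
t_9 payoffs: 74.8261 65.0758 51.2213 31.5351 3.5625 0.0000 0.0000 0.0000 0.0000 0.0000
t_8: node(8,0) S=27.6120 payoff=70.3780 vs cont=69.6723 → 70.3780 [stop]  node(8,1) S=39.2346 payoff=58.7554 vs cont=58.0497 → 58.7554 [stop]  node(8,2) S=55.7495 payoff=42.2405 vs cont=41.5348 → 42.2405 [stop]  node(8,3) S=79.2159 payoff=18.7741 vs cont=18.0684 → 18.7741 [stop]  node(8,4) S=112.5600 payoff=0.0000 vs cont=1.8507 → 1.8507 [wait]  node(8,5) S=159.9395 payoff=0.0000 vs cont=0.0000 → 0.0000 [wait]  node(8,6) S=227.2622 payoff=0.0000 vs cont=0.0000 → 0.0000 [wait]  node(8,7) S=322.9229 payoff=0.0000 vs cont=0.0000 → 0.0000 [wait]  node(8,8) S=458.8497 payoff=0.0000 vs cont=0.0000 → 0.0000 [wait]  ⇒ S*(8)=79.2159
t_7: node(7,0) S=32.9142 payoff=65.0758 vs cont=64.3701 → 65.0758 [stop]  node(7,1) S=46.7687 payoff=51.2213 vs cont=50.5156 → 51.2213 [stop]  node(7,2) S=66.4549 payoff=31.5351 vs cont=30.8295 → 31.5351 [stop]  node(7,3) S=94.4275 payoff=3.5625 vs cont=10.6289 → 10.6289 [wait]  node(7,4) S=134.1745 payoff=0.0000 vs cont=0.9614 → 0.9614 [wait]  node(7,5) S=190.6520 payoff=0.0000 vs cont=0.0000 → 0.0000 [wait]  node(7,6) S=270.9025 payoff=0.0000 vs cont=0.0000 → 0.0000 [wait]  node(7,7) S=384.9326 payoff=0.0000 vs cont=0.0000 → 0.0000 [wait]  ⇒ S*(7)=66.4549
t_6: node(6,0) S=39.2346 payoff=58.7554 vs cont=58.0497 → 58.7554 [stop]  node(6,1) S=55.7495 payoff=42.2405 vs cont=41.5348 → 42.2405 [stop]  node(6,2) S=79.2159 payoff=18.7741 vs cont=21.4129 → 21.4129 [wait]  node(6,3) S=112.5600 payoff=0.0000 vs cont=5.9767 → 5.9767 [wait]  node(6,4) S=159.9395 payoff=0.0000 vs cont=0.4995 → 0.4995 [wait]  node(6,5) S=227.2622 payoff=0.0000 vs cont=0.0000 → 0.0000 [wait]  node(6,6) S=322.9229 payoff=0.0000 vs cont=0.0000 → 0.0000 [wait]  ⇒ S*(6)=55.7495
t_5: node(5,0) S=46.7687 payoff=51.2213 vs cont=50.5156 → 51.2213 [stop]  node(5,1) S=66.4549 payoff=31.5351 vs cont=32.0784 → 32.0784 [wait]  node(5,2) S=94.4275 payoff=3.5625 vs cont=13.9526 → 13.9526 [wait]  node(5,3) S=134.1745 payoff=0.0000 vs cont=3.3412 → 3.3412 [wait]  node(5,4) S=190.6520 payoff=0.0000 vs cont=0.2595 → 0.2595 [wait]  node(5,5) S=270.9025 payoff=0.0000 vs cont=0.0000 → 0.0000 [wait]  ⇒ S*(5)=46.7687
t_4: node(4,0) S=55.7495 payoff=42.2405 vs cont=41.7920 → 42.2405 [stop]  node(4,1) S=79.2159 payoff=18.7741 vs cont=23.2683 → 23.2683 [wait]  node(4,2) S=112.5600 payoff=0.0000 vs cont=8.8297 → 8.8297 [wait]  node(4,3) S=159.9395 payoff=0.0000 vs cont=1.8585 → 1.8585 [wait]  node(4,4) S=227.2622 payoff=0.0000 vs cont=0.1348 → 0.1348 [wait]  ⇒ S*(4)=55.7495
t_3: node(3,0) S=66.4549 payoff=31.5351 vs cont=32.9566 → 32.9566 [wait]  node(3,1) S=94.4275 payoff=3.5625 vs cont=16.2668 → 16.2668 [wait]  node(3,2) S=134.1745 payoff=0.0000 vs cont=5.4666 → 5.4666 [wait]  node(3,3) S=190.6520 payoff=0.0000 vs cont=1.0293 → 1.0293 [wait]  ⇒ S*(3)=-
t_2: node(2,0) S=79.2159 payoff=18.7741 vs cont=24.8199 → 24.8199 [wait]  node(2,1) S=112.5600 payoff=0.0000 vs cont=11.0378 → 11.0378 [wait]  node(2,2) S=159.9395 payoff=0.0000 vs cont=3.3270 → 3.3270 [wait]  ⇒ S*(2)=-
t_1: node(1,0) S=94.4275 payoff=3.5625 vs cont=18.1180 → 18.1180 [wait]  node(1,1) S=134.1745 payoff=0.0000 vs cont=7.3087 → 7.3087 [wait]  ⇒ S*(1)=-
t_0: node(0,0) S=112.5600 payoff=0.0000 vs cont=12.8714 → 12.8714 [wait]  ⇒ S*(0)=-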